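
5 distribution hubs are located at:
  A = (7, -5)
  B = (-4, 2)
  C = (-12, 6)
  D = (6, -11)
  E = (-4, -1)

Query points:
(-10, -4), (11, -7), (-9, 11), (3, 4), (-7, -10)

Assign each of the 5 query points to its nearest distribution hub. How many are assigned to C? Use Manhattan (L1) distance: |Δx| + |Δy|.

1

(-10, -4) — d to each: A:18, B:12, C:12, D:23, E:9 → nearest is E
(11, -7) — d to each: A:6, B:24, C:36, D:9, E:21 → nearest is A
(-9, 11) — d to each: A:32, B:14, C:8, D:37, E:17 → nearest is C
(3, 4) — d to each: A:13, B:9, C:17, D:18, E:12 → nearest is B
(-7, -10) — d to each: A:19, B:15, C:21, D:14, E:12 → nearest is E
1 of the 5 points has C as nearest.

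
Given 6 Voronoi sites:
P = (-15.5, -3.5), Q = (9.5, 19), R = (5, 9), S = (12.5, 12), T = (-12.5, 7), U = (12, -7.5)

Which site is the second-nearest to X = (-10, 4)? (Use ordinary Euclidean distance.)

P

Compare squared distances (the ordering matches that of the actual distances):
|XP|² = 30.25 + 56.25 = 86.5
|XQ|² = 380.25 + 225 = 605.25
|XR|² = 225 + 25 = 250
|XS|² = 506.25 + 64 = 570.25
|XT|² = 6.25 + 9 = 15.25
|XU|² = 484 + 132.25 = 616.25
Sorted ascending: T, P, R, … — the second-nearest is P.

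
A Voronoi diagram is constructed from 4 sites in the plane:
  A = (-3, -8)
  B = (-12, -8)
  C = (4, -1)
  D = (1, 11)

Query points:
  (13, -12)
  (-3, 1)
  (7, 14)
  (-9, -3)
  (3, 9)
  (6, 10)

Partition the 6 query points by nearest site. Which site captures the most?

(13, -12) — d² to each: A:272, B:641, C:202, D:673 → nearest is C
(-3, 1) — d² to each: A:81, B:162, C:53, D:116 → nearest is C
(7, 14) — d² to each: A:584, B:845, C:234, D:45 → nearest is D
(-9, -3) — d² to each: A:61, B:34, C:173, D:296 → nearest is B
(3, 9) — d² to each: A:325, B:514, C:101, D:8 → nearest is D
(6, 10) — d² to each: A:405, B:648, C:125, D:26 → nearest is D
Tally — B:1, C:2, D:3. D captures the most (3).

D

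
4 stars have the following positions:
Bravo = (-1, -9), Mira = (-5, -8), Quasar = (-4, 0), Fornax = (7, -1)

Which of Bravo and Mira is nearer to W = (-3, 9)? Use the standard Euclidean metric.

Mira

Compare squared distances:
d²(W, Bravo) = (-3−(-1))² + (9−(-9))² = 4 + 324 = 328
d²(W, Mira) = (-3−(-5))² + (9−(-8))² = 4 + 289 = 293
328 > 293, so Mira is closer.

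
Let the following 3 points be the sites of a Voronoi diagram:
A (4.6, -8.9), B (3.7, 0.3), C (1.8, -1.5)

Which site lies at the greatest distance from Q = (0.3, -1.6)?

A

Compare squared distances (the ordering matches that of the actual distances):
|QA|² = (0.3−4.6)² + (-1.6−(-8.9))² = 18.49 + 53.29 = 71.78
|QB|² = (0.3−3.7)² + (-1.6−0.3)² = 11.56 + 3.61 = 15.17
|QC|² = (0.3−1.8)² + (-1.6−(-1.5))² = 2.25 + 0.01 = 2.26
The largest is to A.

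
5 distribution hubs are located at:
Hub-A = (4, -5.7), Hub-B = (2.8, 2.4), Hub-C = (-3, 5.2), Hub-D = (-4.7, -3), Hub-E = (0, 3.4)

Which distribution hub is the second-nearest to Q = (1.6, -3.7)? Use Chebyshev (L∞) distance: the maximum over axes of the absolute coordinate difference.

Hub-B

d(Q, Hub-A) = max(2.4, 2) = 2.4
d(Q, Hub-B) = max(1.2, 6.1) = 6.1
d(Q, Hub-C) = max(4.6, 8.9) = 8.9
d(Q, Hub-D) = max(6.3, 0.7) = 6.3
d(Q, Hub-E) = max(1.6, 7.1) = 7.1
Sorted ascending: Hub-A, Hub-B, Hub-D, … — the second-nearest is Hub-B.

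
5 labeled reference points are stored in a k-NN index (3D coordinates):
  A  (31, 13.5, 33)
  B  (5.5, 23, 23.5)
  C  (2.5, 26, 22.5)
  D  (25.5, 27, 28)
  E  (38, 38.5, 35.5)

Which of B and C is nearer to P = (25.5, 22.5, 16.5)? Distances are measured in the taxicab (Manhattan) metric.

d(P,B) = |25.5−5.5| + |22.5−23| + |16.5−23.5| = 20 + 0.5 + 7 = 27.5
d(P,C) = |25.5−2.5| + |22.5−26| + |16.5−22.5| = 23 + 3.5 + 6 = 32.5
27.5 < 32.5, so B is closer.

B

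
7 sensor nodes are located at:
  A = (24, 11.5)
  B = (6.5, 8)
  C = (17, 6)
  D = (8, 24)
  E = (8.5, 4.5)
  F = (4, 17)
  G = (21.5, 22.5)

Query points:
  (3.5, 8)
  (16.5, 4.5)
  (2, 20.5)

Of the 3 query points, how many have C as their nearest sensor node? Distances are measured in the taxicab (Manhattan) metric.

1

(3.5, 8) — d to each: A:24, B:3, C:15.5, D:20.5, E:8.5, F:9.5, G:32.5 → nearest is B
(16.5, 4.5) — d to each: A:14.5, B:13.5, C:2, D:28, E:8, F:25, G:23 → nearest is C
(2, 20.5) — d to each: A:31, B:17, C:29.5, D:9.5, E:22.5, F:5.5, G:21.5 → nearest is F
1 of the 3 points has C as nearest.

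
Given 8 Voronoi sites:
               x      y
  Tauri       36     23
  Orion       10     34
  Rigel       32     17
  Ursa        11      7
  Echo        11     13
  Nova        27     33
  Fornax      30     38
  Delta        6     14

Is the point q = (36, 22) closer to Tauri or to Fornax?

Compare squared distances:
d²(q, Tauri) = (36−36)² + (22−23)² = 0 + 1 = 1
d²(q, Fornax) = (36−30)² + (22−38)² = 36 + 256 = 292
1 < 292, so Tauri is closer.

Tauri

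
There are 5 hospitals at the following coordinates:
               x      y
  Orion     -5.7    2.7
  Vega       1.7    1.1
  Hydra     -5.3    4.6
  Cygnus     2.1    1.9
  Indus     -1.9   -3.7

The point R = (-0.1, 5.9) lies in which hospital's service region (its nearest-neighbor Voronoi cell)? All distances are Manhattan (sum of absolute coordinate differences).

d(R, Orion) = |-0.1−(-5.7)| + |5.9−2.7| = 5.6 + 3.2 = 8.8
d(R, Vega) = |-0.1−1.7| + |5.9−1.1| = 1.8 + 4.8 = 6.6
d(R, Hydra) = |-0.1−(-5.3)| + |5.9−4.6| = 5.2 + 1.3 = 6.5
d(R, Cygnus) = |-0.1−2.1| + |5.9−1.9| = 2.2 + 4 = 6.2
d(R, Indus) = |-0.1−(-1.9)| + |5.9−(-3.7)| = 1.8 + 9.6 = 11.4
Cygnus is nearest.

Cygnus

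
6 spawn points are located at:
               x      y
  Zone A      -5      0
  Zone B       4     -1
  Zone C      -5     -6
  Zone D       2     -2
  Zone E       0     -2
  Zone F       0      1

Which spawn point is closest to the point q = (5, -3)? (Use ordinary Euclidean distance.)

Zone B

Since √ is increasing, it suffices to compare squared distances:
d²(q, Zone A) = (5−(-5))² + (-3−0)² = 100 + 9 = 109
d²(q, Zone B) = (5−4)² + (-3−(-1))² = 1 + 4 = 5
d²(q, Zone C) = (5−(-5))² + (-3−(-6))² = 100 + 9 = 109
d²(q, Zone D) = (5−2)² + (-3−(-2))² = 9 + 1 = 10
d²(q, Zone E) = (5−0)² + (-3−(-2))² = 25 + 1 = 26
d²(q, Zone F) = (5−0)² + (-3−1)² = 25 + 16 = 41
The smallest is to Zone B, so q lies in the Voronoi region of Zone B.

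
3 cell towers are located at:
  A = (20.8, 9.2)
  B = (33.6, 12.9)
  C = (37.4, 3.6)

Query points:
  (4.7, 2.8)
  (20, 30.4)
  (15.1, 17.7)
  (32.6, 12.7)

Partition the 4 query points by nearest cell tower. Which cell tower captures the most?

A

(4.7, 2.8) — d² to each: A:300.17, B:937.22, C:1069.93 → nearest is A
(20, 30.4) — d² to each: A:450.08, B:491.21, C:1021 → nearest is A
(15.1, 17.7) — d² to each: A:104.74, B:365.29, C:696.1 → nearest is A
(32.6, 12.7) — d² to each: A:151.49, B:1.04, C:105.85 → nearest is B
Tally — A:3, B:1. A captures the most (3).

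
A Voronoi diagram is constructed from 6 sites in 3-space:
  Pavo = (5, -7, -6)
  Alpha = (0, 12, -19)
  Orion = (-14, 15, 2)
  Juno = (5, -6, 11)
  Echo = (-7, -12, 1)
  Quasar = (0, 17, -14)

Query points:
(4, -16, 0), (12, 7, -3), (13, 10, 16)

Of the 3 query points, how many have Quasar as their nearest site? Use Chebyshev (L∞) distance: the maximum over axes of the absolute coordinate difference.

1

(4, -16, 0) — d to each: Pavo:9, Alpha:28, Orion:31, Juno:11, Echo:11, Quasar:33 → nearest is Pavo
(12, 7, -3) — d to each: Pavo:14, Alpha:16, Orion:26, Juno:14, Echo:19, Quasar:12 → nearest is Quasar
(13, 10, 16) — d to each: Pavo:22, Alpha:35, Orion:27, Juno:16, Echo:22, Quasar:30 → nearest is Juno
1 of the 3 points has Quasar as nearest.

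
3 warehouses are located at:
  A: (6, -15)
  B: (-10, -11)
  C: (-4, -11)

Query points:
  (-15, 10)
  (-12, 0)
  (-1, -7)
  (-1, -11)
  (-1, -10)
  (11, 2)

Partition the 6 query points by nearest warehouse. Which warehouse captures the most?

(-15, 10) — d² to each: A:1066, B:466, C:562 → nearest is B
(-12, 0) — d² to each: A:549, B:125, C:185 → nearest is B
(-1, -7) — d² to each: A:113, B:97, C:25 → nearest is C
(-1, -11) — d² to each: A:65, B:81, C:9 → nearest is C
(-1, -10) — d² to each: A:74, B:82, C:10 → nearest is C
(11, 2) — d² to each: A:314, B:610, C:394 → nearest is A
Tally — A:1, B:2, C:3. C captures the most (3).

C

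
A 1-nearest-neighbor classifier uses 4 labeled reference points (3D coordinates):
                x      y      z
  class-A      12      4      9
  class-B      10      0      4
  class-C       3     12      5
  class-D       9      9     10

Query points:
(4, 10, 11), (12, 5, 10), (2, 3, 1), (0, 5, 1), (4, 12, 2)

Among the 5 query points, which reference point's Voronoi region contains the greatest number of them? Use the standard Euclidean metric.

class-C

(4, 10, 11) — d² to each: class-A:104, class-B:185, class-C:41, class-D:27 → nearest is class-D
(12, 5, 10) — d² to each: class-A:2, class-B:65, class-C:155, class-D:25 → nearest is class-A
(2, 3, 1) — d² to each: class-A:165, class-B:82, class-C:98, class-D:166 → nearest is class-B
(0, 5, 1) — d² to each: class-A:209, class-B:134, class-C:74, class-D:178 → nearest is class-C
(4, 12, 2) — d² to each: class-A:177, class-B:184, class-C:10, class-D:98 → nearest is class-C
Tally — class-A:1, class-B:1, class-C:2, class-D:1. class-C captures the most (2).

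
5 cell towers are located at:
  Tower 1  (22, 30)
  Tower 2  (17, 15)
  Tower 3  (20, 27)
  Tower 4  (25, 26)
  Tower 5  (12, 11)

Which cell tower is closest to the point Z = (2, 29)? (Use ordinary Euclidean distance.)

Since √ is increasing, it suffices to compare squared distances:
d²(Z, Tower 1) = (2−22)² + (29−30)² = 400 + 1 = 401
d²(Z, Tower 2) = (2−17)² + (29−15)² = 225 + 196 = 421
d²(Z, Tower 3) = (2−20)² + (29−27)² = 324 + 4 = 328
d²(Z, Tower 4) = (2−25)² + (29−26)² = 529 + 9 = 538
d²(Z, Tower 5) = (2−12)² + (29−11)² = 100 + 324 = 424
Tower 3 is nearest.

Tower 3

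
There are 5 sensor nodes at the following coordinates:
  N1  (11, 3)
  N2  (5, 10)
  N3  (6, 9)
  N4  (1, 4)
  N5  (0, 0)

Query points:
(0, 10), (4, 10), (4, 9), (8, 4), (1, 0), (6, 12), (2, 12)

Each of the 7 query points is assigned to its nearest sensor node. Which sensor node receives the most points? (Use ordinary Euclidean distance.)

N2

(0, 10) — d² to each: N1:170, N2:25, N3:37, N4:37, N5:100 → nearest is N2
(4, 10) — d² to each: N1:98, N2:1, N3:5, N4:45, N5:116 → nearest is N2
(4, 9) — d² to each: N1:85, N2:2, N3:4, N4:34, N5:97 → nearest is N2
(8, 4) — d² to each: N1:10, N2:45, N3:29, N4:49, N5:80 → nearest is N1
(1, 0) — d² to each: N1:109, N2:116, N3:106, N4:16, N5:1 → nearest is N5
(6, 12) — d² to each: N1:106, N2:5, N3:9, N4:89, N5:180 → nearest is N2
(2, 12) — d² to each: N1:162, N2:13, N3:25, N4:65, N5:148 → nearest is N2
Tally — N1:1, N2:5, N5:1. N2 captures the most (5).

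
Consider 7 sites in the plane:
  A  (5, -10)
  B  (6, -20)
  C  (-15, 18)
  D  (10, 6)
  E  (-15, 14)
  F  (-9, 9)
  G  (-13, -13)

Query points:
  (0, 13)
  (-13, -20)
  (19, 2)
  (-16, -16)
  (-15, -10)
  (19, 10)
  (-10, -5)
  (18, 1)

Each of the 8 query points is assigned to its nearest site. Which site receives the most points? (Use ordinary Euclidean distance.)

G

(0, 13) — d² to each: A:554, B:1125, C:250, D:149, E:226, F:97, G:845 → nearest is F
(-13, -20) — d² to each: A:424, B:361, C:1448, D:1205, E:1160, F:857, G:49 → nearest is G
(19, 2) — d² to each: A:340, B:653, C:1412, D:97, E:1300, F:833, G:1249 → nearest is D
(-16, -16) — d² to each: A:477, B:500, C:1157, D:1160, E:901, F:674, G:18 → nearest is G
(-15, -10) — d² to each: A:400, B:541, C:784, D:881, E:576, F:397, G:13 → nearest is G
(19, 10) — d² to each: A:596, B:1069, C:1220, D:97, E:1172, F:785, G:1553 → nearest is D
(-10, -5) — d² to each: A:250, B:481, C:554, D:521, E:386, F:197, G:73 → nearest is G
(18, 1) — d² to each: A:290, B:585, C:1378, D:89, E:1258, F:793, G:1157 → nearest is D
Tally — D:3, F:1, G:4. G captures the most (4).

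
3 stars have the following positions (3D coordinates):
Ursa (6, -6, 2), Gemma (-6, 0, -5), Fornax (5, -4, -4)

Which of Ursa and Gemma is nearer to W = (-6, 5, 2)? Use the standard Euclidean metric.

Gemma

Compare squared distances:
d²(W, Ursa) = (-6−6)² + (5−(-6))² + (2−2)² = 144 + 121 + 0 = 265
d²(W, Gemma) = (-6−(-6))² + (5−0)² + (2−(-5))² = 0 + 25 + 49 = 74
265 > 74, so Gemma is closer.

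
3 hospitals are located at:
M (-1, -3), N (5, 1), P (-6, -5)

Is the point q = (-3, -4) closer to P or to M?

M

Compare squared distances:
|qP|² = (-3−(-6))² + (-4−(-5))² = 9 + 1 = 10
|qM|² = (-3−(-1))² + (-4−(-3))² = 4 + 1 = 5
10 > 5, so M is closer.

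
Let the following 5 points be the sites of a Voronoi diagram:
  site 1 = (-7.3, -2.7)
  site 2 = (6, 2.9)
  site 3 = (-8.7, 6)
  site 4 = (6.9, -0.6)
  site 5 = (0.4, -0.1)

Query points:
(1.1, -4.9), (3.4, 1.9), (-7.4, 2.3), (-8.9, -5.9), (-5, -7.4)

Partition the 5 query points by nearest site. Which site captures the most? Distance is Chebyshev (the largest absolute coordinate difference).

(1.1, -4.9) — d to each: site 1:8.4, site 2:7.8, site 3:10.9, site 4:5.8, site 5:4.8 → nearest is site 5
(3.4, 1.9) — d to each: site 1:10.7, site 2:2.6, site 3:12.1, site 4:3.5, site 5:3 → nearest is site 2
(-7.4, 2.3) — d to each: site 1:5, site 2:13.4, site 3:3.7, site 4:14.3, site 5:7.8 → nearest is site 3
(-8.9, -5.9) — d to each: site 1:3.2, site 2:14.9, site 3:11.9, site 4:15.8, site 5:9.3 → nearest is site 1
(-5, -7.4) — d to each: site 1:4.7, site 2:11, site 3:13.4, site 4:11.9, site 5:7.3 → nearest is site 1
Tally — site 1:2, site 2:1, site 3:1, site 5:1. site 1 captures the most (2).

site 1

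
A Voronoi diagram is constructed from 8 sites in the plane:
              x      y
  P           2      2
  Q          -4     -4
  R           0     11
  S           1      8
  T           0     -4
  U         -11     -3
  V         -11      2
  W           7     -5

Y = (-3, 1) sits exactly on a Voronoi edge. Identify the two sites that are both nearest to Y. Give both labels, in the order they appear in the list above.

Squared distances from Y to each site:
|YP|² = 25 + 1 = 26
|YQ|² = 1 + 25 = 26
|YR|² = 9 + 100 = 109
|YS|² = 16 + 49 = 65
|YT|² = 9 + 25 = 34
|YU|² = 64 + 16 = 80
|YV|² = 64 + 1 = 65
|YW|² = 100 + 36 = 136
Y is equidistant from P and Q (both at squared distance 26), and every other site is strictly farther — so Y lies on the P–Q Voronoi edge.

P and Q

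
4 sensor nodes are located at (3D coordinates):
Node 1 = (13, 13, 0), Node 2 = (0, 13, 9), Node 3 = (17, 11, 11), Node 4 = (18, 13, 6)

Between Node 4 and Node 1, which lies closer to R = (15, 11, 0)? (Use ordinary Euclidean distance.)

Node 1

Compare squared distances:
d²(R, Node 4) = (15−18)² + (11−13)² + (0−6)² = 9 + 4 + 36 = 49
d²(R, Node 1) = (15−13)² + (11−13)² + (0−0)² = 4 + 4 + 0 = 8
49 > 8, so Node 1 is closer.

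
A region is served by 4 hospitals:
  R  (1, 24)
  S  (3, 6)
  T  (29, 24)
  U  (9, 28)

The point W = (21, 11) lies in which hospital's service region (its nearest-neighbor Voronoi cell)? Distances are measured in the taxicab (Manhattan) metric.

T

d(W,R) = |21−1| + |11−24| = 20 + 13 = 33
d(W,S) = |21−3| + |11−6| = 18 + 5 = 23
d(W,T) = |21−29| + |11−24| = 8 + 13 = 21
d(W,U) = |21−9| + |11−28| = 12 + 17 = 29
T is nearest.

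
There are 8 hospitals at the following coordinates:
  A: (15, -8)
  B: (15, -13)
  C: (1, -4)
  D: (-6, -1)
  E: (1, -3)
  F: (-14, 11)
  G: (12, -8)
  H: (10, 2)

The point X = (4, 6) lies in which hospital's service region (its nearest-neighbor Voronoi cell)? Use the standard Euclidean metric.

H

Compare squared distances (the ordering matches that of the actual distances):
|XA|² = (4−15)² + (6−(-8))² = 121 + 196 = 317
|XB|² = (4−15)² + (6−(-13))² = 121 + 361 = 482
|XC|² = (4−1)² + (6−(-4))² = 9 + 100 = 109
|XD|² = (4−(-6))² + (6−(-1))² = 100 + 49 = 149
|XE|² = (4−1)² + (6−(-3))² = 9 + 81 = 90
|XF|² = (4−(-14))² + (6−11)² = 324 + 25 = 349
|XG|² = (4−12)² + (6−(-8))² = 64 + 196 = 260
|XH|² = (4−10)² + (6−2)² = 36 + 16 = 52
Minimum is at H.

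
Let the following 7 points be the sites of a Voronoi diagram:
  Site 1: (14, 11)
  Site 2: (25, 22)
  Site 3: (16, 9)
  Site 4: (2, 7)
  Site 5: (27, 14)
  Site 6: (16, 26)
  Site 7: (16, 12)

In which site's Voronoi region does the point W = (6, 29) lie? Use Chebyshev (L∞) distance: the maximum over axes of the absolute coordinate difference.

Site 6

d(W, Site 1) = max(8, 18) = 18
d(W, Site 2) = max(19, 7) = 19
d(W, Site 3) = max(10, 20) = 20
d(W, Site 4) = max(4, 22) = 22
d(W, Site 5) = max(21, 15) = 21
d(W, Site 6) = max(10, 3) = 10
d(W, Site 7) = max(10, 17) = 17
Minimum is at Site 6.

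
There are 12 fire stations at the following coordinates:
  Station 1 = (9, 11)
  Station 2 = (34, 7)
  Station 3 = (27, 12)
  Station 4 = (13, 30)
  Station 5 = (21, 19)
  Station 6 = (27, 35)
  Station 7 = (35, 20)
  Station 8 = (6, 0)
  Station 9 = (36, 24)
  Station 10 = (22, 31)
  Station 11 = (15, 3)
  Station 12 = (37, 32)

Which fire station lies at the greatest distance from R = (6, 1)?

Station 12

Squared Euclidean distances:
d²(R, Station 1) = 9 + 100 = 109
d²(R, Station 2) = 784 + 36 = 820
d²(R, Station 3) = 441 + 121 = 562
d²(R, Station 4) = 49 + 841 = 890
d²(R, Station 5) = 225 + 324 = 549
d²(R, Station 6) = 441 + 1156 = 1597
d²(R, Station 7) = 841 + 361 = 1202
d²(R, Station 8) = 0 + 1 = 1
d²(R, Station 9) = 900 + 529 = 1429
d²(R, Station 10) = 256 + 900 = 1156
d²(R, Station 11) = 81 + 4 = 85
d²(R, Station 12) = 961 + 961 = 1922
The largest is to Station 12.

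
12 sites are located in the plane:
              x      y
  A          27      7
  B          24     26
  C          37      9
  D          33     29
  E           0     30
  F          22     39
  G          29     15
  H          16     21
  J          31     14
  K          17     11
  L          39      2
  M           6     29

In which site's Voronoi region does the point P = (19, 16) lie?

Since √ is increasing, it suffices to compare squared distances:
|PA|² = (19−27)² + (16−7)² = 64 + 81 = 145
|PB|² = (19−24)² + (16−26)² = 25 + 100 = 125
|PC|² = (19−37)² + (16−9)² = 324 + 49 = 373
|PD|² = (19−33)² + (16−29)² = 196 + 169 = 365
|PE|² = (19−0)² + (16−30)² = 361 + 196 = 557
|PF|² = (19−22)² + (16−39)² = 9 + 529 = 538
|PG|² = (19−29)² + (16−15)² = 100 + 1 = 101
|PH|² = (19−16)² + (16−21)² = 9 + 25 = 34
|PJ|² = (19−31)² + (16−14)² = 144 + 4 = 148
|PK|² = (19−17)² + (16−11)² = 4 + 25 = 29
|PL|² = (19−39)² + (16−2)² = 400 + 196 = 596
|PM|² = (19−6)² + (16−29)² = 169 + 169 = 338
K is nearest.

K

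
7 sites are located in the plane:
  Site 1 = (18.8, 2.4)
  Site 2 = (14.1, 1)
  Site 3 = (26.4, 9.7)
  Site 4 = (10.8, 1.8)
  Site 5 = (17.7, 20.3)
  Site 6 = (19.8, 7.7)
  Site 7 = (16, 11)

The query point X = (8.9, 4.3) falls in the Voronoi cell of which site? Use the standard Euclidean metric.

Compare squared distances (the ordering matches that of the actual distances):
d²(X, Site 1) = 98.01 + 3.61 = 101.62
d²(X, Site 2) = 27.04 + 10.89 = 37.93
d²(X, Site 3) = 306.25 + 29.16 = 335.41
d²(X, Site 4) = 3.61 + 6.25 = 9.86
d²(X, Site 5) = 77.44 + 256 = 333.44
d²(X, Site 6) = 118.81 + 11.56 = 130.37
d²(X, Site 7) = 50.41 + 44.89 = 95.3
Minimum is at Site 4.

Site 4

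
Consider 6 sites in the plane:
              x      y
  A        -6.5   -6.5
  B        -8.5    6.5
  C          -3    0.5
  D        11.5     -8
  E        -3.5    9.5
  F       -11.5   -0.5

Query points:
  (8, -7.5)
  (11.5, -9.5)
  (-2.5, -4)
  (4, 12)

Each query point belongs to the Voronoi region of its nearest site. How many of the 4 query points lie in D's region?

2

(8, -7.5) — d² to each: A:211.25, B:468.25, C:185, D:12.5, E:421.25, F:429.25 → nearest is D
(11.5, -9.5) — d² to each: A:333, B:656, C:310.25, D:2.25, E:586, F:610 → nearest is D
(-2.5, -4) — d² to each: A:22.25, B:146.25, C:20.5, D:212, E:183.25, F:93.25 → nearest is C
(4, 12) — d² to each: A:452.5, B:186.5, C:181.25, D:456.25, E:62.5, F:396.5 → nearest is E
2 of the 4 points have D as nearest.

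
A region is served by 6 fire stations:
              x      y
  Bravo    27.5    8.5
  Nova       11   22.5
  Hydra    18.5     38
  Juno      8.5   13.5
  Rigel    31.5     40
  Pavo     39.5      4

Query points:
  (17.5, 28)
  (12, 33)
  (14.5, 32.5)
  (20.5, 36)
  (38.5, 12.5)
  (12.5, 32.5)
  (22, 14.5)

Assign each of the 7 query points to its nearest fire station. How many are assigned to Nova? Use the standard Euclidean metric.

(17.5, 28) — d² to each: Bravo:480.25, Nova:72.5, Hydra:101, Juno:291.25, Rigel:340, Pavo:1060 → nearest is Nova
(12, 33) — d² to each: Bravo:840.5, Nova:111.25, Hydra:67.25, Juno:392.5, Rigel:429.25, Pavo:1597.25 → nearest is Hydra
(14.5, 32.5) — d² to each: Bravo:745, Nova:112.25, Hydra:46.25, Juno:397, Rigel:345.25, Pavo:1437.25 → nearest is Hydra
(20.5, 36) — d² to each: Bravo:805.25, Nova:272.5, Hydra:8, Juno:650.25, Rigel:137, Pavo:1385 → nearest is Hydra
(38.5, 12.5) — d² to each: Bravo:137, Nova:856.25, Hydra:1050.25, Juno:901, Rigel:805.25, Pavo:73.25 → nearest is Pavo
(12.5, 32.5) — d² to each: Bravo:801, Nova:102.25, Hydra:66.25, Juno:377, Rigel:417.25, Pavo:1541.25 → nearest is Hydra
(22, 14.5) — d² to each: Bravo:66.25, Nova:185, Hydra:564.5, Juno:183.25, Rigel:740.5, Pavo:416.5 → nearest is Bravo
1 of the 7 points has Nova as nearest.

1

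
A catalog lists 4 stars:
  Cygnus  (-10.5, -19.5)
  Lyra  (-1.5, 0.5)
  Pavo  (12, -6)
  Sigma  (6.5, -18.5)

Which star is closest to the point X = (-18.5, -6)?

Compare squared distances (the ordering matches that of the actual distances):
d²(X, Cygnus) = (-18.5−(-10.5))² + (-6−(-19.5))² = 64 + 182.25 = 246.25
d²(X, Lyra) = (-18.5−(-1.5))² + (-6−0.5)² = 289 + 42.25 = 331.25
d²(X, Pavo) = (-18.5−12)² + (-6−(-6))² = 930.25 + 0 = 930.25
d²(X, Sigma) = (-18.5−6.5)² + (-6−(-18.5))² = 625 + 156.25 = 781.25
Cygnus is nearest.

Cygnus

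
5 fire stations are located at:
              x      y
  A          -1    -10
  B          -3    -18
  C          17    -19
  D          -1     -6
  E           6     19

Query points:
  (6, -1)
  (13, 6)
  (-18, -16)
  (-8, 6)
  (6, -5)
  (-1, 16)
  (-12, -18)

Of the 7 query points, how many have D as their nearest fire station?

3

(6, -1) — d² to each: A:130, B:370, C:445, D:74, E:400 → nearest is D
(13, 6) — d² to each: A:452, B:832, C:641, D:340, E:218 → nearest is E
(-18, -16) — d² to each: A:325, B:229, C:1234, D:389, E:1801 → nearest is B
(-8, 6) — d² to each: A:305, B:601, C:1250, D:193, E:365 → nearest is D
(6, -5) — d² to each: A:74, B:250, C:317, D:50, E:576 → nearest is D
(-1, 16) — d² to each: A:676, B:1160, C:1549, D:484, E:58 → nearest is E
(-12, -18) — d² to each: A:185, B:81, C:842, D:265, E:1693 → nearest is B
3 of the 7 points have D as nearest.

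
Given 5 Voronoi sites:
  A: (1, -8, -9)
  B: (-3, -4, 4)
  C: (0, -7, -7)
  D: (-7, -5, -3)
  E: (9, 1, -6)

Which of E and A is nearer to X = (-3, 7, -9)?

Compare squared distances:
|XE|² = (-3−9)² + (7−1)² + (-9−(-6))² = 144 + 36 + 9 = 189
|XA|² = (-3−1)² + (7−(-8))² + (-9−(-9))² = 16 + 225 + 0 = 241
189 < 241, so E is closer.

E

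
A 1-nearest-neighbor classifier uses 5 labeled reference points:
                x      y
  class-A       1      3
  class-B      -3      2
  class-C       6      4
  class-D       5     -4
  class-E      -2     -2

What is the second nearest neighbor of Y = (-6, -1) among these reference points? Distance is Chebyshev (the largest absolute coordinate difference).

class-E

d(Y, class-A) = max(7, 4) = 7
d(Y, class-B) = max(3, 3) = 3
d(Y, class-C) = max(12, 5) = 12
d(Y, class-D) = max(11, 3) = 11
d(Y, class-E) = max(4, 1) = 4
Sorted ascending: class-B, class-E, class-A, … — the second-nearest is class-E.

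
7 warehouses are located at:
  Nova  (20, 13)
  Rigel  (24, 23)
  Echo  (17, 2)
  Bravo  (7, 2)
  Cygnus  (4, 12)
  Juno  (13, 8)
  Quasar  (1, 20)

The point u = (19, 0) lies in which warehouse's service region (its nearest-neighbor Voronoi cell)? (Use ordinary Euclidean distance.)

Echo

Compare squared distances (the ordering matches that of the actual distances):
d²(u, Nova) = 1 + 169 = 170
d²(u, Rigel) = 25 + 529 = 554
d²(u, Echo) = 4 + 4 = 8
d²(u, Bravo) = 144 + 4 = 148
d²(u, Cygnus) = 225 + 144 = 369
d²(u, Juno) = 36 + 64 = 100
d²(u, Quasar) = 324 + 400 = 724
Minimum is at Echo.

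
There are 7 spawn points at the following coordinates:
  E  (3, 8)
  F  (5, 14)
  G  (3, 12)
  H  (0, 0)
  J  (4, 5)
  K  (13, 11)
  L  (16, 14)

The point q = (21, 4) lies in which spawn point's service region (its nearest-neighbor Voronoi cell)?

K

Compare squared distances (the ordering matches that of the actual distances):
|qE|² = (21−3)² + (4−8)² = 324 + 16 = 340
|qF|² = (21−5)² + (4−14)² = 256 + 100 = 356
|qG|² = (21−3)² + (4−12)² = 324 + 64 = 388
|qH|² = (21−0)² + (4−0)² = 441 + 16 = 457
|qJ|² = (21−4)² + (4−5)² = 289 + 1 = 290
|qK|² = (21−13)² + (4−11)² = 64 + 49 = 113
|qL|² = (21−16)² + (4−14)² = 25 + 100 = 125
K is nearest.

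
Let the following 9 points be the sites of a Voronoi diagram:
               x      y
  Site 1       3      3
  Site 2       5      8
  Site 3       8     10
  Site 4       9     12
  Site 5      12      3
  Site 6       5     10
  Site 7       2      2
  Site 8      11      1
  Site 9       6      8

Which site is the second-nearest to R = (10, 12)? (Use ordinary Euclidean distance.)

Site 3

Since √ is increasing, it suffices to compare squared distances:
d²(R, Site 1) = 49 + 81 = 130
d²(R, Site 2) = 25 + 16 = 41
d²(R, Site 3) = 4 + 4 = 8
d²(R, Site 4) = 1 + 0 = 1
d²(R, Site 5) = 4 + 81 = 85
d²(R, Site 6) = 25 + 4 = 29
d²(R, Site 7) = 64 + 100 = 164
d²(R, Site 8) = 1 + 121 = 122
d²(R, Site 9) = 16 + 16 = 32
Sorted ascending: Site 4, Site 3, Site 6, … — the second-nearest is Site 3.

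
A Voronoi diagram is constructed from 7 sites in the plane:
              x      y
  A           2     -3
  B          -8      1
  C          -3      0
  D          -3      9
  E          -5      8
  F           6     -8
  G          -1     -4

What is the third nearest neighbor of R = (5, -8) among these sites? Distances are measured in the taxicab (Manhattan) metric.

d(R,A) = |5−2| + |-8−(-3)| = 3 + 5 = 8
d(R,B) = |5−(-8)| + |-8−1| = 13 + 9 = 22
d(R,C) = |5−(-3)| + |-8−0| = 8 + 8 = 16
d(R,D) = |5−(-3)| + |-8−9| = 8 + 17 = 25
d(R,E) = |5−(-5)| + |-8−8| = 10 + 16 = 26
d(R,F) = |5−6| + |-8−(-8)| = 1 + 0 = 1
d(R,G) = |5−(-1)| + |-8−(-4)| = 6 + 4 = 10
Sorted ascending: F, A, G, C, … — the third-nearest is G.

G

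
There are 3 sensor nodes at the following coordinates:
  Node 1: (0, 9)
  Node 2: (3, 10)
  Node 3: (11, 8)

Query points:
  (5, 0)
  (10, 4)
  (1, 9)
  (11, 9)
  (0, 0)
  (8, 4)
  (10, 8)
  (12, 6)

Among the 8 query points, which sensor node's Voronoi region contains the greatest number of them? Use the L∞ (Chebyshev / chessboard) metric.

(5, 0) — d to each: Node 1:9, Node 2:10, Node 3:8 → nearest is Node 3
(10, 4) — d to each: Node 1:10, Node 2:7, Node 3:4 → nearest is Node 3
(1, 9) — d to each: Node 1:1, Node 2:2, Node 3:10 → nearest is Node 1
(11, 9) — d to each: Node 1:11, Node 2:8, Node 3:1 → nearest is Node 3
(0, 0) — d to each: Node 1:9, Node 2:10, Node 3:11 → nearest is Node 1
(8, 4) — d to each: Node 1:8, Node 2:6, Node 3:4 → nearest is Node 3
(10, 8) — d to each: Node 1:10, Node 2:7, Node 3:1 → nearest is Node 3
(12, 6) — d to each: Node 1:12, Node 2:9, Node 3:2 → nearest is Node 3
Tally — Node 1:2, Node 3:6. Node 3 captures the most (6).

Node 3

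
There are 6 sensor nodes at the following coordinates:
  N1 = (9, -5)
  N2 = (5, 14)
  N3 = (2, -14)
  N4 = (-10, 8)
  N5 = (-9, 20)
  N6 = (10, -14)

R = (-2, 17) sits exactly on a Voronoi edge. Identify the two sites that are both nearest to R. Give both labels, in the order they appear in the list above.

N2 and N5

Squared distances from R to each site:
|RN1|² = (-2−9)² + (17−(-5))² = 121 + 484 = 605
|RN2|² = (-2−5)² + (17−14)² = 49 + 9 = 58
|RN3|² = (-2−2)² + (17−(-14))² = 16 + 961 = 977
|RN4|² = (-2−(-10))² + (17−8)² = 64 + 81 = 145
|RN5|² = (-2−(-9))² + (17−20)² = 49 + 9 = 58
|RN6|² = (-2−10)² + (17−(-14))² = 144 + 961 = 1105
R is equidistant from N2 and N5 (both at squared distance 58), and every other site is strictly farther — so R lies on the N2–N5 Voronoi edge.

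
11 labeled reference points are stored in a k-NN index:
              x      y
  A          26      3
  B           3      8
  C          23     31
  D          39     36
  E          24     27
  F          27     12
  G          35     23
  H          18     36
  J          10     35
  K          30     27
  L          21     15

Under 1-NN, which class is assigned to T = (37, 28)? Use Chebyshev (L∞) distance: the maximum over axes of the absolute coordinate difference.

d(T,A) = max(11, 25) = 25
d(T,B) = max(34, 20) = 34
d(T,C) = max(14, 3) = 14
d(T,D) = max(2, 8) = 8
d(T,E) = max(13, 1) = 13
d(T,F) = max(10, 16) = 16
d(T,G) = max(2, 5) = 5
d(T,H) = max(19, 8) = 19
d(T,J) = max(27, 7) = 27
d(T,K) = max(7, 1) = 7
d(T,L) = max(16, 13) = 16
The smallest is to G, so T lies in the Voronoi region of G.

G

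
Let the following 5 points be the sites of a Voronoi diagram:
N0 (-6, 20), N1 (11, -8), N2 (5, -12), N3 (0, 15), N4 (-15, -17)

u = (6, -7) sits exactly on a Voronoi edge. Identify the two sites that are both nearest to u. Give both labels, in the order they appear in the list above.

Squared distances from u to each site:
|uN0|² = (6−(-6))² + (-7−20)² = 144 + 729 = 873
|uN1|² = (6−11)² + (-7−(-8))² = 25 + 1 = 26
|uN2|² = (6−5)² + (-7−(-12))² = 1 + 25 = 26
|uN3|² = (6−0)² + (-7−15)² = 36 + 484 = 520
|uN4|² = (6−(-15))² + (-7−(-17))² = 441 + 100 = 541
u is equidistant from N1 and N2 (both at squared distance 26), and every other site is strictly farther — so u lies on the N1–N2 Voronoi edge.

N1 and N2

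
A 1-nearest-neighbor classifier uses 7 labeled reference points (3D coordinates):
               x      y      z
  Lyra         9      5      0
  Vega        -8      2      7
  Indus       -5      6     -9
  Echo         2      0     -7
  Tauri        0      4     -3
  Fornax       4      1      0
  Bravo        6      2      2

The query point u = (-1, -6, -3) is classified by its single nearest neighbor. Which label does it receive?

Echo

Compare squared distances (the ordering matches that of the actual distances):
d²(u, Lyra) = 100 + 121 + 9 = 230
d²(u, Vega) = 49 + 64 + 100 = 213
d²(u, Indus) = 16 + 144 + 36 = 196
d²(u, Echo) = 9 + 36 + 16 = 61
d²(u, Tauri) = 1 + 100 + 0 = 101
d²(u, Fornax) = 25 + 49 + 9 = 83
d²(u, Bravo) = 49 + 64 + 25 = 138
Minimum is at Echo.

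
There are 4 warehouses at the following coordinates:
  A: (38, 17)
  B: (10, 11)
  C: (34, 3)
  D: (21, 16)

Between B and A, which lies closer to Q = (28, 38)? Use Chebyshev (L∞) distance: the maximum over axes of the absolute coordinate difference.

A

d(Q,B) = max(18, 27) = 27
d(Q,A) = max(10, 21) = 21
27 > 21, so A is closer.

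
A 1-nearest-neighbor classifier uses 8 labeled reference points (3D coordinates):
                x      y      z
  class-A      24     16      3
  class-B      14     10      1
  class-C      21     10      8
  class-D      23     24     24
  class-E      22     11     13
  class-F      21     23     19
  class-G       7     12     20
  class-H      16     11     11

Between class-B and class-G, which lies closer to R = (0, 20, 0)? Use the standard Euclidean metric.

class-B

Compare squared distances:
d²(R, class-B) = (0−14)² + (20−10)² + (0−1)² = 196 + 100 + 1 = 297
d²(R, class-G) = (0−7)² + (20−12)² + (0−20)² = 49 + 64 + 400 = 513
297 < 513, so class-B is closer.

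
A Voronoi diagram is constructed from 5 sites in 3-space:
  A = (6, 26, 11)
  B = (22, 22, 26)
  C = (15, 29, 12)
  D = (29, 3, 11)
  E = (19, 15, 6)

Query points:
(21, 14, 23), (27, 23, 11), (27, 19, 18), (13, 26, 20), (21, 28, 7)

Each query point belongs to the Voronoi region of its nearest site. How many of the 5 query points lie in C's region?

2

(21, 14, 23) — d² to each: A:513, B:74, C:382, D:329, E:294 → nearest is B
(27, 23, 11) — d² to each: A:450, B:251, C:181, D:404, E:153 → nearest is E
(27, 19, 18) — d² to each: A:539, B:98, C:280, D:309, E:224 → nearest is B
(13, 26, 20) — d² to each: A:130, B:133, C:77, D:866, E:353 → nearest is C
(21, 28, 7) — d² to each: A:245, B:398, C:62, D:705, E:174 → nearest is C
2 of the 5 points have C as nearest.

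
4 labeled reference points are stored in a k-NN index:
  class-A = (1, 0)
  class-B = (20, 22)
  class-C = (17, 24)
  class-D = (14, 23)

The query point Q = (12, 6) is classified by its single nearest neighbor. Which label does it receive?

class-A

Compare squared distances (the ordering matches that of the actual distances):
d²(Q, class-A) = (12−1)² + (6−0)² = 121 + 36 = 157
d²(Q, class-B) = (12−20)² + (6−22)² = 64 + 256 = 320
d²(Q, class-C) = (12−17)² + (6−24)² = 25 + 324 = 349
d²(Q, class-D) = (12−14)² + (6−23)² = 4 + 289 = 293
The smallest is to class-A, so Q lies in the Voronoi region of class-A.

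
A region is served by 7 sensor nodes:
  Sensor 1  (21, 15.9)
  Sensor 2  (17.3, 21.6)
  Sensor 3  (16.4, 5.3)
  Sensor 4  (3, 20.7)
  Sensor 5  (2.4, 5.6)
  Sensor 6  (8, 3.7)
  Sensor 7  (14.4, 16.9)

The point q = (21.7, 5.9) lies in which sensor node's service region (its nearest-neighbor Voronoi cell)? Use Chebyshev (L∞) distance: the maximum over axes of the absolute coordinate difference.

Sensor 3

d(q, Sensor 1) = max(0.7, 10) = 10
d(q, Sensor 2) = max(4.4, 15.7) = 15.7
d(q, Sensor 3) = max(5.3, 0.6) = 5.3
d(q, Sensor 4) = max(18.7, 14.8) = 18.7
d(q, Sensor 5) = max(19.3, 0.3) = 19.3
d(q, Sensor 6) = max(13.7, 2.2) = 13.7
d(q, Sensor 7) = max(7.3, 11) = 11
Minimum is at Sensor 3.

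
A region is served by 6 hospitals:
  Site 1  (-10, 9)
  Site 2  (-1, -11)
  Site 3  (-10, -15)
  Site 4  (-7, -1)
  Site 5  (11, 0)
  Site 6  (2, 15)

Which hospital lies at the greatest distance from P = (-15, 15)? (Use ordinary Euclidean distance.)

Compare squared distances (the ordering matches that of the actual distances):
d²(P, Site 1) = 25 + 36 = 61
d²(P, Site 2) = 196 + 676 = 872
d²(P, Site 3) = 25 + 900 = 925
d²(P, Site 4) = 64 + 256 = 320
d²(P, Site 5) = 676 + 225 = 901
d²(P, Site 6) = 289 + 0 = 289
The largest is to Site 3.

Site 3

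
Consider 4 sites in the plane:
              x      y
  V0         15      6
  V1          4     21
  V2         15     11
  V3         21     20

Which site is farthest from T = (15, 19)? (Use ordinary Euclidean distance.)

V0

Squared Euclidean distances:
|TV0|² = (15−15)² + (19−6)² = 0 + 169 = 169
|TV1|² = (15−4)² + (19−21)² = 121 + 4 = 125
|TV2|² = (15−15)² + (19−11)² = 0 + 64 = 64
|TV3|² = (15−21)² + (19−20)² = 36 + 1 = 37
The largest is to V0.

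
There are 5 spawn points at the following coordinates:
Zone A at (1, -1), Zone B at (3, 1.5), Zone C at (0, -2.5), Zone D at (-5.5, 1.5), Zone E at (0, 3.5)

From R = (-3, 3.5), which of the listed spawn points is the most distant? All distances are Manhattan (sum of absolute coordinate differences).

d(R, Zone A) = |-3−1| + |3.5−(-1)| = 4 + 4.5 = 8.5
d(R, Zone B) = |-3−3| + |3.5−1.5| = 6 + 2 = 8
d(R, Zone C) = |-3−0| + |3.5−(-2.5)| = 3 + 6 = 9
d(R, Zone D) = |-3−(-5.5)| + |3.5−1.5| = 2.5 + 2 = 4.5
d(R, Zone E) = |-3−0| + |3.5−3.5| = 3 + 0 = 3
The largest is to Zone C.

Zone C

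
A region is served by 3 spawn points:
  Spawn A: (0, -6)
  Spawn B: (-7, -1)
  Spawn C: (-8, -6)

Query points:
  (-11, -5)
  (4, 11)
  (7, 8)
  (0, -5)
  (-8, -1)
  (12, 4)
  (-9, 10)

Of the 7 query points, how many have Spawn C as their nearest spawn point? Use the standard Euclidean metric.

(-11, -5) — d² to each: Spawn A:122, Spawn B:32, Spawn C:10 → nearest is Spawn C
(4, 11) — d² to each: Spawn A:305, Spawn B:265, Spawn C:433 → nearest is Spawn B
(7, 8) — d² to each: Spawn A:245, Spawn B:277, Spawn C:421 → nearest is Spawn A
(0, -5) — d² to each: Spawn A:1, Spawn B:65, Spawn C:65 → nearest is Spawn A
(-8, -1) — d² to each: Spawn A:89, Spawn B:1, Spawn C:25 → nearest is Spawn B
(12, 4) — d² to each: Spawn A:244, Spawn B:386, Spawn C:500 → nearest is Spawn A
(-9, 10) — d² to each: Spawn A:337, Spawn B:125, Spawn C:257 → nearest is Spawn B
1 of the 7 points has Spawn C as nearest.

1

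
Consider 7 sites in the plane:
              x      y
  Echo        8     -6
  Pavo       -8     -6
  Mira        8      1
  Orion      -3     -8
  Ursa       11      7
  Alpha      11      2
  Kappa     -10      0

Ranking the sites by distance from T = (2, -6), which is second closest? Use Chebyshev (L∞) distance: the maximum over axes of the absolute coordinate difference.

Echo

d(T, Echo) = max(6, 0) = 6
d(T, Pavo) = max(10, 0) = 10
d(T, Mira) = max(6, 7) = 7
d(T, Orion) = max(5, 2) = 5
d(T, Ursa) = max(9, 13) = 13
d(T, Alpha) = max(9, 8) = 9
d(T, Kappa) = max(12, 6) = 12
Sorted ascending: Orion, Echo, Mira, … — the second-nearest is Echo.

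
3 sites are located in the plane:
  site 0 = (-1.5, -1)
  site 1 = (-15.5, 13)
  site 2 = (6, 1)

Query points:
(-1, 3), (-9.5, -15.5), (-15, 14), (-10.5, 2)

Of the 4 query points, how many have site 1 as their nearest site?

(-1, 3) — d² to each: site 0:16.25, site 1:310.25, site 2:53 → nearest is site 0
(-9.5, -15.5) — d² to each: site 0:274.25, site 1:848.25, site 2:512.5 → nearest is site 0
(-15, 14) — d² to each: site 0:407.25, site 1:1.25, site 2:610 → nearest is site 1
(-10.5, 2) — d² to each: site 0:90, site 1:146, site 2:273.25 → nearest is site 0
1 of the 4 points has site 1 as nearest.

1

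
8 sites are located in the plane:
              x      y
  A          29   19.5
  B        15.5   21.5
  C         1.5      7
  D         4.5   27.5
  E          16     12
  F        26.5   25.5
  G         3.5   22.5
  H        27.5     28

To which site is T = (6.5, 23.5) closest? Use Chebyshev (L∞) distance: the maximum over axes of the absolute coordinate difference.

d(T,A) = max(22.5, 4) = 22.5
d(T,B) = max(9, 2) = 9
d(T,C) = max(5, 16.5) = 16.5
d(T,D) = max(2, 4) = 4
d(T,E) = max(9.5, 11.5) = 11.5
d(T,F) = max(20, 2) = 20
d(T,G) = max(3, 1) = 3
d(T,H) = max(21, 4.5) = 21
G is nearest.

G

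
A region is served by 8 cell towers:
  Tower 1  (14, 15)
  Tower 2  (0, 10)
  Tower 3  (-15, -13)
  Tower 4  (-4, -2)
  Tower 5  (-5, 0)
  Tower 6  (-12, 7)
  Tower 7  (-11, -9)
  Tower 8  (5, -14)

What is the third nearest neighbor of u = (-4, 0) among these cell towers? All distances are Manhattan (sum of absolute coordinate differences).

d(u, Tower 1) = 18 + 15 = 33
d(u, Tower 2) = 4 + 10 = 14
d(u, Tower 3) = 11 + 13 = 24
d(u, Tower 4) = 0 + 2 = 2
d(u, Tower 5) = 1 + 0 = 1
d(u, Tower 6) = 8 + 7 = 15
d(u, Tower 7) = 7 + 9 = 16
d(u, Tower 8) = 9 + 14 = 23
Sorted ascending: Tower 5, Tower 4, Tower 2, Tower 6, … — the third-nearest is Tower 2.

Tower 2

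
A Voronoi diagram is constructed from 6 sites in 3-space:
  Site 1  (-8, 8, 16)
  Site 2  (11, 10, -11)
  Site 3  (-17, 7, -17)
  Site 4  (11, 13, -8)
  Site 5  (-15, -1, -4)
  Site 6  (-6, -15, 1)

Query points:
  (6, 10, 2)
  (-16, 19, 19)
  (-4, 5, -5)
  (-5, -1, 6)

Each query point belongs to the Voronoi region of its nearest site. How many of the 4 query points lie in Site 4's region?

1

(6, 10, 2) — d² to each: Site 1:396, Site 2:194, Site 3:899, Site 4:134, Site 5:598, Site 6:770 → nearest is Site 4
(-16, 19, 19) — d² to each: Site 1:194, Site 2:1710, Site 3:1441, Site 4:1494, Site 5:930, Site 6:1580 → nearest is Site 1
(-4, 5, -5) — d² to each: Site 1:466, Site 2:286, Site 3:317, Site 4:298, Site 5:158, Site 6:440 → nearest is Site 5
(-5, -1, 6) — d² to each: Site 1:190, Site 2:666, Site 3:737, Site 4:648, Site 5:200, Site 6:222 → nearest is Site 1
1 of the 4 points has Site 4 as nearest.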